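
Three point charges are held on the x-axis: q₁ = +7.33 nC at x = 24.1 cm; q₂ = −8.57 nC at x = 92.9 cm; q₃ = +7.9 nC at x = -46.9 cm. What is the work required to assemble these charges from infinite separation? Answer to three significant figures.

The work to assemble the configuration equals its total potential energy, U = Σ kqᵢqⱼ/rᵢⱼ over all pairs.
Pair separations: r₁₂ = 0.688 m, r₁₃ = 0.710 m, r₂₃ = 1.40 m.
U = (-8.21×10⁻⁷) + (7.33×10⁻⁷) + (-4.35×10⁻⁷) = -5.23×10⁻⁷ J.

-5.23×10⁻⁷ J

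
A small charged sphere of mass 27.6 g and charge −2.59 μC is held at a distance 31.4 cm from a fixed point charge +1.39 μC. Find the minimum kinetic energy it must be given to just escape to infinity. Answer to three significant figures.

To just escape, total mechanical energy must reach zero at infinity: ½mv²_min + U = 0, so ½mv²_min = −U = |kQq|/r.
|U| = |kQq|/r = (8.99×10⁹ N·m²/C²)(1.39×10⁻⁶)(2.59×10⁻⁶)/(0.314) = 0.103 J.

0.103 J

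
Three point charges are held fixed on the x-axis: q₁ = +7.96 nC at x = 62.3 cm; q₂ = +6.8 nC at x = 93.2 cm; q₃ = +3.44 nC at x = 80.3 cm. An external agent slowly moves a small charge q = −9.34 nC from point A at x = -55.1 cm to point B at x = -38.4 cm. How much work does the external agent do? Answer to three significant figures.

-1.73×10⁻⁷ J

For quasistatic motion the external work equals the change in potential energy: W_ext = qΔV = q(V_B − V_A).
At A: distances to the source charges are 1.17 m, 1.48 m, 1.35 m; V_A = Σ kqᵢ/rᵢ = 125 V.
At B: distances to the source charges are 1.01 m, 1.32 m, 1.19 m; V_B = Σ kqᵢ/rᵢ = 144 V.
ΔV = V_B − V_A = 18.6 V.
W_ext = qΔV = (-9.34×10⁻⁹ C)(18.6 V) = -1.73×10⁻⁷ J.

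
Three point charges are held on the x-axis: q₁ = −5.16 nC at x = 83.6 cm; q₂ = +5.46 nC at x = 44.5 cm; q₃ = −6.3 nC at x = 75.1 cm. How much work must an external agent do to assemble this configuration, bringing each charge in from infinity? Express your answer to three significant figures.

1.78×10⁻⁶ J

The work to assemble the configuration equals its total potential energy, U = Σ kqᵢqⱼ/rᵢⱼ over all pairs.
Pair separations: r₁₂ = 0.391 m, r₁₃ = 0.0850 m, r₂₃ = 0.306 m.
U = (-6.48×10⁻⁷) + (3.44×10⁻⁶) + (-1.01×10⁻⁶) = 1.78×10⁻⁶ J.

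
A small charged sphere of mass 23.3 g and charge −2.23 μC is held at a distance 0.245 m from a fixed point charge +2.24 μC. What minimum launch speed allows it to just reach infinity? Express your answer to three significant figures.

3.97 m/s

To just escape, total mechanical energy must reach zero at infinity: ½mv²_min + U = 0, so ½mv²_min = −U = |kQq|/r.
|U| = |kQq|/r = (8.99×10⁹ N·m²/C²)(2.24×10⁻⁶)(2.23×10⁻⁶)/(0.245) = 0.183 J.
v_min = √(2|U|/m) = √(2·0.183/0.0233) = 3.97 m/s.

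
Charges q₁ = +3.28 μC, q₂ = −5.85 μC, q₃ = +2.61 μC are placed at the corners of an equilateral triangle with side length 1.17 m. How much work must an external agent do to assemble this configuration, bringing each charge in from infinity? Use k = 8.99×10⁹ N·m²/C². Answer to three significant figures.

The work to assemble the configuration equals its total potential energy, U = Σ kqᵢqⱼ/rᵢⱼ over all pairs.
All three pair separations equal the side length, 1.17 m.
U = (-0.147) + (0.0658) + (-0.117) = -0.199 J.

-0.199 J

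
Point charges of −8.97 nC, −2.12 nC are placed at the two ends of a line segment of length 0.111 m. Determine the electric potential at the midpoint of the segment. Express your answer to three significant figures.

-1800 V

Electric potential is a scalar, so the contributions from each charge add algebraically: V = Σ kqᵢ/rᵢ.
Each charge is 0.0555 m from the midpoint.
V = k[(-8.97×10⁻⁹)/(0.0555) + (-2.12×10⁻⁹)/(0.0555)] = -1800 V.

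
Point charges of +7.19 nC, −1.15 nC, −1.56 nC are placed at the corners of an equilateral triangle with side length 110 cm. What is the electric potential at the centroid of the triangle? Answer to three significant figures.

The total potential is the scalar sum of each charge's contribution, V = Σ kqᵢ/rᵢ.
The distance from each vertex to the centroid is a/√3 = 0.635 m.
V = k[(7.19×10⁻⁹)/(0.635) + (-1.15×10⁻⁹)/(0.635) + (-1.56×10⁻⁹)/(0.635)] = 63.4 V.

63.4 V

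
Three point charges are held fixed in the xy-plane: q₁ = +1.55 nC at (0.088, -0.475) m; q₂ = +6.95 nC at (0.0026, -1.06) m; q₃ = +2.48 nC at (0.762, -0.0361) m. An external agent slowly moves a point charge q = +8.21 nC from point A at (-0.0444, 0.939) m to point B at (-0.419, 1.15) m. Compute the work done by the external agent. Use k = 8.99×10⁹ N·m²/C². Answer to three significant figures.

For quasistatic motion the external work equals the change in potential energy: W_ext = qΔV = q(V_B − V_A).
At A: distances to the source charges are 1.42 m, 2.00 m, 1.27 m; V_A = Σ kqᵢ/rᵢ = 58.7 V.
At B: distances to the source charges are 1.70 m, 2.25 m, 1.67 m; V_B = Σ kqᵢ/rᵢ = 49.3 V.
ΔV = V_B − V_A = -9.40 V.
W_ext = qΔV = (8.21×10⁻⁹ C)(-9.40 V) = -7.72×10⁻⁸ J.

-7.72×10⁻⁸ J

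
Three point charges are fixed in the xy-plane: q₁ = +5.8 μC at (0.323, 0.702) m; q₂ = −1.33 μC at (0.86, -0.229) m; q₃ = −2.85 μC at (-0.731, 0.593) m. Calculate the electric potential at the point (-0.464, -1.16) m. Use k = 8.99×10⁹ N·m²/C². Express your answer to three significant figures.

The total potential is the scalar sum of each charge's contribution, V = Σ kqᵢ/rᵢ.
Distances from the field point to each charge: r₁ = 2.02 m, r₂ = 1.62 m, r₃ = 1.77 m.
V = k[(5.80×10⁻⁶)/(2.02) + (-1.33×10⁻⁶)/(1.62) + (-2.85×10⁻⁶)/(1.77)] = 3960 V.

3960 V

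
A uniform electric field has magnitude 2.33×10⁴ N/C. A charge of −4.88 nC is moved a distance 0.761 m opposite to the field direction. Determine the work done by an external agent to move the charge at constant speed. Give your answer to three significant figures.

-8.65×10⁻⁵ J

The potential change for a displacement 0.761 m opposite to the field direction is ΔV = +Ed = 1.77×10⁴ V.
W_ext = qΔV = -8.65×10⁻⁵ J.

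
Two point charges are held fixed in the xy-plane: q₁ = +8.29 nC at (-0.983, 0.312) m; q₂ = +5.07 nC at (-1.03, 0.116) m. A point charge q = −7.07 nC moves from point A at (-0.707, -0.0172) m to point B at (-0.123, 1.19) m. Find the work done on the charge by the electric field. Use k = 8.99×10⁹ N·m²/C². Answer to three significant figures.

The work done by the electric force is W_field = −ΔU = −q(V_B − V_A) = q(V_A − V_B).
At A: distances to the source charges are 0.430 m, 0.349 m; V_A = Σ kqᵢ/rᵢ = 304 V.
At B: distances to the source charges are 1.23 m, 1.41 m; V_B = Σ kqᵢ/rᵢ = 93.1 V.
ΔV = V_B − V_A = -211 V.
W_field = −qΔV = −(-7.07×10⁻⁹ C)(-211 V) = -1.49×10⁻⁶ J.

-1.49×10⁻⁶ J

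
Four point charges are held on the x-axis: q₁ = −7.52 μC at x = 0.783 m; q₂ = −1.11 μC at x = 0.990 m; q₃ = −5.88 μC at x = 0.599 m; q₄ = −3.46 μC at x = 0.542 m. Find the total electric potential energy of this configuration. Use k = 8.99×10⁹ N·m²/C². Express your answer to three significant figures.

6.93 J

The assembly work is the sum of pairwise potential energies, U = Σ_{i<j} kqᵢqⱼ/rᵢⱼ.
Pair separations: r₁₂ = 0.207 m, r₁₃ = 0.184 m, r₁₄ = 0.241 m, r₂₃ = 0.391 m, r₂₄ = 0.448 m, r₃₄ = 0.0570 m.
Summing all 6 pair terms gives U = 6.93 J.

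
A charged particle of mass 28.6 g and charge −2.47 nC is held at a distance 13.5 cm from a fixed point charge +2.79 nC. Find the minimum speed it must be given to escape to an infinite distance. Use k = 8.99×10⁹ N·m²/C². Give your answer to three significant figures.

5.66×10⁻³ m/s

To just escape, total mechanical energy must reach zero at infinity: ½mv²_min + U = 0, so ½mv²_min = −U = |kQq|/r.
|U| = |kQq|/r = (8.99×10⁹ N·m²/C²)(2.79×10⁻⁹)(2.47×10⁻⁹)/(0.135) = 4.59×10⁻⁷ J.
v_min = √(2|U|/m) = √(2·4.59×10⁻⁷/0.0286) = 5.66×10⁻³ m/s.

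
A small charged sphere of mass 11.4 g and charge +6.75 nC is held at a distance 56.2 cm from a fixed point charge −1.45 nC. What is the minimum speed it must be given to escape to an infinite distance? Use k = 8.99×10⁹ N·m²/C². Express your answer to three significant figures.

5.24×10⁻³ m/s

To just escape, total mechanical energy must reach zero at infinity: ½mv²_min + U = 0, so ½mv²_min = −U = |kQq|/r.
|U| = |kQq|/r = (8.99×10⁹ N·m²/C²)(1.45×10⁻⁹)(6.75×10⁻⁹)/(0.562) = 1.57×10⁻⁷ J.
v_min = √(2|U|/m) = √(2·1.57×10⁻⁷/0.0114) = 5.24×10⁻³ m/s.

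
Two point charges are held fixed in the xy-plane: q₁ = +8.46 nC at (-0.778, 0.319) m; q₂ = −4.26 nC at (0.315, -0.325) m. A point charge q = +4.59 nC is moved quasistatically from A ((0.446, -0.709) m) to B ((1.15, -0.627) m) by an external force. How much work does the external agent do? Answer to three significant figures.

1.79×10⁻⁷ J

For quasistatic motion the external work equals the change in potential energy: W_ext = qΔV = q(V_B − V_A).
At A: distances to the source charges are 1.60 m, 0.406 m; V_A = Σ kqᵢ/rᵢ = -46.8 V.
At B: distances to the source charges are 2.15 m, 0.888 m; V_B = Σ kqᵢ/rᵢ = -7.72 V.
ΔV = V_B − V_A = 39.1 V.
W_ext = qΔV = (4.59×10⁻⁹ C)(39.1 V) = 1.79×10⁻⁷ J.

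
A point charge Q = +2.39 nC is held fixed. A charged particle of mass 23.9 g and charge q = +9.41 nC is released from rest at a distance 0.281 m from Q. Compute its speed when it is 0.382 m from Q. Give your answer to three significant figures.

Only the electrostatic force acts, so mechanical energy is conserved: ½mv² = U₁ − U₂ = kQq(1/r₁ − 1/r₂).
U₁ − U₂ = (8.99×10⁹ N·m²/C²)(2.39×10⁻⁹ C)(9.41×10⁻⁹ C)(1/0.281 − 1/0.382) = 1.90×10⁻⁷ J.
v = √(2·1.90×10⁻⁷/0.0239) = 3.99×10⁻³ m/s.

3.99×10⁻³ m/s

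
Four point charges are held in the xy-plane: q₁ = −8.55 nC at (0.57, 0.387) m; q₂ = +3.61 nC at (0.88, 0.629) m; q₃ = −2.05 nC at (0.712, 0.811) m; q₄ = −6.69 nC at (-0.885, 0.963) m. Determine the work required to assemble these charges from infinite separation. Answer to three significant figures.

The assembly work is the sum of pairwise potential energies, U = Σ_{i<j} kqᵢqⱼ/rᵢⱼ.
Pair separations: r₁₂ = 0.393 m, r₁₃ = 0.447 m, r₁₄ = 1.56 m, r₂₃ = 0.248 m, r₂₄ = 1.80 m, r₃₄ = 1.60 m.
Summing all 6 pair terms gives U = -3.37×10⁻⁷ J.

-3.37×10⁻⁷ J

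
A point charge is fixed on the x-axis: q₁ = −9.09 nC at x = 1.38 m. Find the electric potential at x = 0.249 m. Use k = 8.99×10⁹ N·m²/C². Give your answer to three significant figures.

-72.3 V

Electric potential is a scalar, so the contributions from each charge add algebraically: V = Σ kqᵢ/rᵢ.
V = k[(-9.09×10⁻⁹)/(1.13)] = -72.3 V.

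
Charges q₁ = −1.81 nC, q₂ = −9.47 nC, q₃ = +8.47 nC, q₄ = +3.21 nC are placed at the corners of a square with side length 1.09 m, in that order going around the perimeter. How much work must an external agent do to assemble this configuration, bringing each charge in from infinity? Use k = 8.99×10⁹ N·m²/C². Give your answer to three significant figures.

The assembly work is the sum of pairwise potential energies, U = Σ_{i<j} kqᵢqⱼ/rᵢⱼ.
The four side pairs have separation 1.09 m and the two diagonal pairs 1.54 m.
Summing all 6 pair terms gives U = -6.11×10⁻⁷ J.

-6.11×10⁻⁷ J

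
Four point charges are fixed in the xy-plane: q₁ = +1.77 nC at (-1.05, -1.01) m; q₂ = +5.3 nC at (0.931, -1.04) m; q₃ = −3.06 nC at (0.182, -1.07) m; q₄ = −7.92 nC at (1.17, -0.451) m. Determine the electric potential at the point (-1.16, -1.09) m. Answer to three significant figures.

89.8 V

The total potential is the scalar sum of each charge's contribution, V = Σ kqᵢ/rᵢ.
Distances from the field point to each charge: r₁ = 0.136 m, r₂ = 2.09 m, r₃ = 1.34 m, r₄ = 2.42 m.
V = k[(1.77×10⁻⁹)/(0.136) + (5.30×10⁻⁹)/(2.09) + (-3.06×10⁻⁹)/(1.34) + (-7.92×10⁻⁹)/(2.42)] = 89.8 V.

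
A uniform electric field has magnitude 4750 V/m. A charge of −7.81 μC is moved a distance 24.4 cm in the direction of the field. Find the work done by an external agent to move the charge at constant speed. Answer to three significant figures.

The potential change for a displacement 24.4 cm in the direction of the field is ΔV = −Ed = -1160 V.
W_ext = qΔV = 9.05×10⁻³ J.

9.05×10⁻³ J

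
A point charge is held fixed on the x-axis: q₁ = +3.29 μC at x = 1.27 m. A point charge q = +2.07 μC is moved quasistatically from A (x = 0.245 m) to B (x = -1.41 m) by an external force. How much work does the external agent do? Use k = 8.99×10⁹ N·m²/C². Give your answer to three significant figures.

For quasistatic motion the external work equals the change in potential energy: W_ext = qΔV = q(V_B − V_A).
At A: distance to the source charge is 1.02 m; V_A = kq₁/r = 2.89×10⁴ V.
At B: distance to the source charge is 2.68 m; V_B = kq₁/r = 1.10×10⁴ V.
ΔV = V_B − V_A = -1.78×10⁴ V.
W_ext = qΔV = (2.07×10⁻⁶ C)(-1.78×10⁴ V) = -0.0369 J.

-0.0369 J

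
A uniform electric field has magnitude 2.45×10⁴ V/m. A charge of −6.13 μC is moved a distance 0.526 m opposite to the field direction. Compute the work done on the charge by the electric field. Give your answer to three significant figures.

0.0790 J

The potential change for a displacement 0.526 m opposite to the field direction is ΔV = +Ed = 1.29×10⁴ V.
W_field = −qΔV = 0.0790 J.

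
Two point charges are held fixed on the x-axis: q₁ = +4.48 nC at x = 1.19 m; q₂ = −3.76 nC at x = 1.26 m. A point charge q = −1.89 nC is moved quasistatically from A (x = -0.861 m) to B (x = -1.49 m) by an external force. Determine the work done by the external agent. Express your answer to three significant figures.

For quasistatic motion the external work equals the change in potential energy: W_ext = qΔV = q(V_B − V_A).
At A: distances to the source charges are 2.05 m, 2.12 m; V_A = Σ kqᵢ/rᵢ = 3.70 V.
At B: distances to the source charges are 2.68 m, 2.75 m; V_B = Σ kqᵢ/rᵢ = 2.74 V.
ΔV = V_B − V_A = -0.964 V.
W_ext = qΔV = (-1.89×10⁻⁹ C)(-0.964 V) = 1.82×10⁻⁹ J.

1.82×10⁻⁹ J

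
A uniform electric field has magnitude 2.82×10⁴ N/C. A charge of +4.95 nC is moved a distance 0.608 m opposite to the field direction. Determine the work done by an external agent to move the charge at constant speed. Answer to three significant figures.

The potential change for a displacement 0.608 m opposite to the field direction is ΔV = +Ed = 1.71×10⁴ V.
W_ext = qΔV = 8.49×10⁻⁵ J.

8.49×10⁻⁵ J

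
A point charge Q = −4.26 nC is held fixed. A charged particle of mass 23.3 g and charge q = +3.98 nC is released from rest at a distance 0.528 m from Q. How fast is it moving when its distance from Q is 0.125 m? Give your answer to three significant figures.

Only the electrostatic force acts, so mechanical energy is conserved: ½mv² = U₁ − U₂ = kQq(1/r₁ − 1/r₂).
U₁ − U₂ = (8.99×10⁹ N·m²/C²)(-4.26×10⁻⁹ C)(3.98×10⁻⁹ C)(1/0.528 − 1/0.125) = 9.31×10⁻⁷ J.
v = √(2·9.31×10⁻⁷/0.0233) = 8.94×10⁻³ m/s.

8.94×10⁻³ m/s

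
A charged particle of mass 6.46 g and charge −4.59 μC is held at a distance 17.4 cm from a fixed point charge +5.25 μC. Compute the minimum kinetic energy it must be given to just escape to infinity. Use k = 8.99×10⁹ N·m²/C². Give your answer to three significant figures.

To just escape, total mechanical energy must reach zero at infinity: ½mv²_min + U = 0, so ½mv²_min = −U = |kQq|/r.
|U| = |kQq|/r = (8.99×10⁹ N·m²/C²)(5.25×10⁻⁶)(4.59×10⁻⁶)/(0.174) = 1.25 J.

1.25 J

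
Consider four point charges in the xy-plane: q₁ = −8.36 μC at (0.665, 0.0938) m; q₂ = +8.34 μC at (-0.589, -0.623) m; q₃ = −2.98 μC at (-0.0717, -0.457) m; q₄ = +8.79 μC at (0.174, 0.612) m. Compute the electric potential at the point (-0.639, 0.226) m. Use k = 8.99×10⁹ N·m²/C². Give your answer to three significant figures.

Electric potential is a scalar, so the contributions from each charge add algebraically: V = Σ kqᵢ/rᵢ.
Distances from the field point to each charge: r₁ = 1.31 m, r₂ = 0.850 m, r₃ = 0.888 m, r₄ = 0.900 m.
V = k[(-8.36×10⁻⁶)/(1.31) + (8.34×10⁻⁶)/(0.850) + (-2.98×10⁻⁶)/(0.888) + (8.79×10⁻⁶)/(0.900)] = 8.84×10⁴ V.

8.84×10⁴ V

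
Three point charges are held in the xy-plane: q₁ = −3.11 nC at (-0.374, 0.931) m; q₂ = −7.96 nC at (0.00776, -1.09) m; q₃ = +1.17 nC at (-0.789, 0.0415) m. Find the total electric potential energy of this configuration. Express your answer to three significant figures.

1.44×10⁻⁸ J

The work to assemble the configuration equals its total potential energy, U = Σ kqᵢqⱼ/rᵢⱼ over all pairs.
Pair separations: r₁₂ = 2.06 m, r₁₃ = 0.982 m, r₂₃ = 1.38 m.
U = (1.08×10⁻⁷) + (-3.33×10⁻⁸) + (-6.05×10⁻⁸) = 1.44×10⁻⁸ J.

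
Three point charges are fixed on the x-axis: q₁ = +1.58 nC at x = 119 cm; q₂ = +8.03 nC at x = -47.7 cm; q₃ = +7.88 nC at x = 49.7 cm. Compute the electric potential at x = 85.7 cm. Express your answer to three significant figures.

The total potential is the scalar sum of each charge's contribution, V = Σ kqᵢ/rᵢ.
Distances from the field point to each charge: r₁ = 0.333 m, r₂ = 1.33 m, r₃ = 0.360 m.
V = k[(1.58×10⁻⁹)/(0.333) + (8.03×10⁻⁹)/(1.33) + (7.88×10⁻⁹)/(0.360)] = 294 V.

294 V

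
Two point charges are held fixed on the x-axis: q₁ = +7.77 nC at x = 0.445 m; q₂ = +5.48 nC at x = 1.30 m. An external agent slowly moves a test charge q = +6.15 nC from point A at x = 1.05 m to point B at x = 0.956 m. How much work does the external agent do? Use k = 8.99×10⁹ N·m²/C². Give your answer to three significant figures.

For quasistatic motion the external work equals the change in potential energy: W_ext = qΔV = q(V_B − V_A).
At A: distances to the source charges are 0.605 m, 0.250 m; V_A = Σ kqᵢ/rᵢ = 313 V.
At B: distances to the source charges are 0.511 m, 0.344 m; V_B = Σ kqᵢ/rᵢ = 280 V.
ΔV = V_B − V_A = -32.6 V.
W_ext = qΔV = (6.15×10⁻⁹ C)(-32.6 V) = -2.01×10⁻⁷ J.

-2.01×10⁻⁷ J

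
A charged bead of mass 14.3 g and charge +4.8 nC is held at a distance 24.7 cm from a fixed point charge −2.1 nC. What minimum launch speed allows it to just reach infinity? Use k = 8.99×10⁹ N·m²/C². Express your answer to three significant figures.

To just escape, total mechanical energy must reach zero at infinity: ½mv²_min + U = 0, so ½mv²_min = −U = |kQq|/r.
|U| = |kQq|/r = (8.99×10⁹ N·m²/C²)(2.10×10⁻⁹)(4.80×10⁻⁹)/(0.247) = 3.67×10⁻⁷ J.
v_min = √(2|U|/m) = √(2·3.67×10⁻⁷/0.0143) = 7.16×10⁻³ m/s.

7.16×10⁻³ m/s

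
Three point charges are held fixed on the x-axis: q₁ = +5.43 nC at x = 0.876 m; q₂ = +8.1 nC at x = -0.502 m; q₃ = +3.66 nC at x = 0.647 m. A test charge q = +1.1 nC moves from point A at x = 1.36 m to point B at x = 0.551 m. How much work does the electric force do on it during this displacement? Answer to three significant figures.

-4.14×10⁻⁷ J

The work done by the electric force is W_field = −ΔU = −q(V_B − V_A) = q(V_A − V_B).
At A: distances to the source charges are 0.484 m, 1.86 m, 0.713 m; V_A = Σ kqᵢ/rᵢ = 186 V.
At B: distances to the source charges are 0.325 m, 1.05 m, 0.0960 m; V_B = Σ kqᵢ/rᵢ = 562 V.
ΔV = V_B − V_A = 376 V.
W_field = −qΔV = −(1.10×10⁻⁹ C)(376 V) = -4.14×10⁻⁷ J.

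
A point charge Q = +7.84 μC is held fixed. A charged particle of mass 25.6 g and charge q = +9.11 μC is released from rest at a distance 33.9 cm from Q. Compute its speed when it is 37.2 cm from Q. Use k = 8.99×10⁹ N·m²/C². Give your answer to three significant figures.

Only the electrostatic force acts, so mechanical energy is conserved: ½mv² = U₁ − U₂ = kQq(1/r₁ − 1/r₂).
U₁ − U₂ = (8.99×10⁹ N·m²/C²)(7.84×10⁻⁶ C)(9.11×10⁻⁶ C)(1/0.339 − 1/0.372) = 0.168 J.
v = √(2·0.168/0.0256) = 3.62 m/s.

3.62 m/s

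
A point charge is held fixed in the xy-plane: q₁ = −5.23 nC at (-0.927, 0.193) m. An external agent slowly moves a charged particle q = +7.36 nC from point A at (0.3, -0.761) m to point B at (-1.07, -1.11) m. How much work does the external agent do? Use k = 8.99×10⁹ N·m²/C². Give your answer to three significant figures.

-4.13×10⁻⁸ J

For quasistatic motion the external work equals the change in potential energy: W_ext = qΔV = q(V_B − V_A).
At A: distance to the source charge is 1.55 m; V_A = kq₁/r = -30.3 V.
At B: distance to the source charge is 1.31 m; V_B = kq₁/r = -35.9 V.
ΔV = V_B − V_A = -5.62 V.
W_ext = qΔV = (7.36×10⁻⁹ C)(-5.62 V) = -4.13×10⁻⁸ J.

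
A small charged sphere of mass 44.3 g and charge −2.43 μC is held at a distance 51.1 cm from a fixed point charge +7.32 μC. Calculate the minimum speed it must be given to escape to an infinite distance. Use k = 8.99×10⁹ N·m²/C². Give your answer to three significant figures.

To just escape, total mechanical energy must reach zero at infinity: ½mv²_min + U = 0, so ½mv²_min = −U = |kQq|/r.
|U| = |kQq|/r = (8.99×10⁹ N·m²/C²)(7.32×10⁻⁶)(2.43×10⁻⁶)/(0.511) = 0.313 J.
v_min = √(2|U|/m) = √(2·0.313/0.0443) = 3.76 m/s.

3.76 m/s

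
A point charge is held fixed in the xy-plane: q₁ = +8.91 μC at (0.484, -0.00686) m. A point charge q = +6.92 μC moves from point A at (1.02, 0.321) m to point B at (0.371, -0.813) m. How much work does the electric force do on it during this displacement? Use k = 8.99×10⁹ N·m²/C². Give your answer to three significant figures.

0.201 J

The work done by the electric force is W_field = −ΔU = −q(V_B − V_A) = q(V_A − V_B).
At A: distance to the source charge is 0.628 m; V_A = kq₁/r = 1.27×10⁵ V.
At B: distance to the source charge is 0.814 m; V_B = kq₁/r = 9.84×10⁴ V.
ΔV = V_B − V_A = -2.91×10⁴ V.
W_field = −qΔV = −(6.92×10⁻⁶ C)(-2.91×10⁴ V) = 0.201 J.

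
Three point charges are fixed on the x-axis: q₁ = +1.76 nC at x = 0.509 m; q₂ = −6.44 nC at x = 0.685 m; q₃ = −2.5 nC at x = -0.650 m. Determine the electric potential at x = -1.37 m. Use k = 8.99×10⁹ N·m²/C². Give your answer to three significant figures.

-51.0 V

Electric potential is a scalar, so the contributions from each charge add algebraically: V = Σ kqᵢ/rᵢ.
Distances from the field point to each charge: r₁ = 1.88 m, r₂ = 2.06 m, r₃ = 0.720 m.
V = k[(1.76×10⁻⁹)/(1.88) + (-6.44×10⁻⁹)/(2.06) + (-2.50×10⁻⁹)/(0.720)] = -51.0 V.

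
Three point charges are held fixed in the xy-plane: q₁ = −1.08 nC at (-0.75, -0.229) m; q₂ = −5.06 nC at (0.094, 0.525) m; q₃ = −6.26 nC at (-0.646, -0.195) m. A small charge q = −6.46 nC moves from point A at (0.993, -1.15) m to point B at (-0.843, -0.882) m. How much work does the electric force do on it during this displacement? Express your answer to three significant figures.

-4.00×10⁻⁷ J

The work done by the electric force is W_field = −ΔU = −q(V_B − V_A) = q(V_A − V_B).
At A: distances to the source charges are 1.97 m, 1.90 m, 1.90 m; V_A = Σ kqᵢ/rᵢ = -58.5 V.
At B: distances to the source charges are 0.660 m, 1.69 m, 0.715 m; V_B = Σ kqᵢ/rᵢ = -120 V.
ΔV = V_B − V_A = -61.9 V.
W_field = −qΔV = −(-6.46×10⁻⁹ C)(-61.9 V) = -4.00×10⁻⁷ J.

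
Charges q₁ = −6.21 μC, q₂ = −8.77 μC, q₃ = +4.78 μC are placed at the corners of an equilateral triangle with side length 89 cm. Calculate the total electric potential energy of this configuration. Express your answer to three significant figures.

The work to assemble the configuration equals its total potential energy, U = Σ kqᵢqⱼ/rᵢⱼ over all pairs.
All three pair separations equal the side length, 0.890 m.
U = (0.550) + (-0.300) + (-0.423) = -0.173 J.

-0.173 J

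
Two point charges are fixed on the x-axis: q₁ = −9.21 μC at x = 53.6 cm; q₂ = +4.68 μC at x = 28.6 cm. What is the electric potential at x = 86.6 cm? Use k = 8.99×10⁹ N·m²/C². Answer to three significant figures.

The total potential is the scalar sum of each charge's contribution, V = Σ kqᵢ/rᵢ.
Distances from the field point to each charge: r₁ = 0.330 m, r₂ = 0.580 m.
V = k[(-9.21×10⁻⁶)/(0.330) + (4.68×10⁻⁶)/(0.580)] = -1.78×10⁵ V.

-1.78×10⁵ V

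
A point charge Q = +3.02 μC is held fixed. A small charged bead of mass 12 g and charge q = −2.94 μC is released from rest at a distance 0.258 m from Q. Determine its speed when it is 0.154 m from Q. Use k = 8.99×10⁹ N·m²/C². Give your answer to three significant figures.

Only the electrostatic force acts, so mechanical energy is conserved: ½mv² = U₁ − U₂ = kQq(1/r₁ − 1/r₂).
U₁ − U₂ = (8.99×10⁹ N·m²/C²)(3.02×10⁻⁶ C)(-2.94×10⁻⁶ C)(1/0.258 − 1/0.154) = 0.209 J.
v = √(2·0.209/0.0120) = 5.90 m/s.

5.90 m/s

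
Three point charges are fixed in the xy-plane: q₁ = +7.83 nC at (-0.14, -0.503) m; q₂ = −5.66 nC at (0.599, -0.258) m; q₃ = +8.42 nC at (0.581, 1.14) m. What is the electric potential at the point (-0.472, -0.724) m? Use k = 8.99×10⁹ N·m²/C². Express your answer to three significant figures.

The total potential is the scalar sum of each charge's contribution, V = Σ kqᵢ/rᵢ.
Distances from the field point to each charge: r₁ = 0.399 m, r₂ = 1.17 m, r₃ = 2.14 m.
V = k[(7.83×10⁻⁹)/(0.399) + (-5.66×10⁻⁹)/(1.17) + (8.42×10⁻⁹)/(2.14)] = 168 V.

168 V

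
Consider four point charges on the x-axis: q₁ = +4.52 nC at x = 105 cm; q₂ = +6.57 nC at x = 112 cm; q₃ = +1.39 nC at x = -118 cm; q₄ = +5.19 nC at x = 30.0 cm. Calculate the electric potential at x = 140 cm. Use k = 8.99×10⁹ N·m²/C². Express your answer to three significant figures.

Electric potential is a scalar, so the contributions from each charge add algebraically: V = Σ kqᵢ/rᵢ.
Distances from the field point to each charge: r₁ = 0.350 m, r₂ = 0.280 m, r₃ = 2.58 m, r₄ = 1.10 m.
V = k[(4.52×10⁻⁹)/(0.350) + (6.57×10⁻⁹)/(0.280) + (1.39×10⁻⁹)/(2.58) + (5.19×10⁻⁹)/(1.10)] = 374 V.

374 V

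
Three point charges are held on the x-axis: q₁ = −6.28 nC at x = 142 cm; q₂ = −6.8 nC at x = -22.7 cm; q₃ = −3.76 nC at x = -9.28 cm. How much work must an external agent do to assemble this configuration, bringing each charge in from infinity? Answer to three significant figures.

2.09×10⁻⁶ J

The work to assemble the configuration equals its total potential energy, U = Σ kqᵢqⱼ/rᵢⱼ over all pairs.
Pair separations: r₁₂ = 1.65 m, r₁₃ = 1.51 m, r₂₃ = 0.134 m.
U = (2.33×10⁻⁷) + (1.40×10⁻⁷) + (1.71×10⁻⁶) = 2.09×10⁻⁶ J.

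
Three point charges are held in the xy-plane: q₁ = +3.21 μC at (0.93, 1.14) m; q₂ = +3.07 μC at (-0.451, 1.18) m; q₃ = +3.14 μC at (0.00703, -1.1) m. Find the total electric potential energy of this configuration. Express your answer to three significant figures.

The work to assemble the configuration equals its total potential energy, U = Σ kqᵢqⱼ/rᵢⱼ over all pairs.
Pair separations: r₁₂ = 1.38 m, r₁₃ = 2.42 m, r₂₃ = 2.33 m.
U = (0.0641) + (0.0374) + (0.0373) = 0.139 J.

0.139 J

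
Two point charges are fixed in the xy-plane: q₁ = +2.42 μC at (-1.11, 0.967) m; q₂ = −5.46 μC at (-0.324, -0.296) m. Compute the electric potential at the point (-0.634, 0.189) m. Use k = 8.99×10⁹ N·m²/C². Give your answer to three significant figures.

-6.14×10⁴ V

Electric potential is a scalar, so the contributions from each charge add algebraically: V = Σ kqᵢ/rᵢ.
Distances from the field point to each charge: r₁ = 0.912 m, r₂ = 0.576 m.
V = k[(2.42×10⁻⁶)/(0.912) + (-5.46×10⁻⁶)/(0.576)] = -6.14×10⁴ V.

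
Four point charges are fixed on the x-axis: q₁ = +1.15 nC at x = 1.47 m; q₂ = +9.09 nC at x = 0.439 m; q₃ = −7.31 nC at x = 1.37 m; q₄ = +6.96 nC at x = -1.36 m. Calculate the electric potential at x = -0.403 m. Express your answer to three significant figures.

The total potential is the scalar sum of each charge's contribution, V = Σ kqᵢ/rᵢ.
Distances from the field point to each charge: r₁ = 1.87 m, r₂ = 0.842 m, r₃ = 1.77 m, r₄ = 0.957 m.
V = k[(1.15×10⁻⁹)/(1.87) + (9.09×10⁻⁹)/(0.842) + (-7.31×10⁻⁹)/(1.77) + (6.96×10⁻⁹)/(0.957)] = 131 V.

131 V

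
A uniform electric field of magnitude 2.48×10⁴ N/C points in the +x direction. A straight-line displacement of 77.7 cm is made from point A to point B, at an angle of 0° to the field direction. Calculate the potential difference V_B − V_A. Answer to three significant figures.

Only the component of displacement along E changes the potential: ΔV = −E·d·cosθ.
ΔV = −(2.48×10⁴ V/m)(0.777 m)cos0° = -1.93×10⁴ V.

-1.93×10⁴ V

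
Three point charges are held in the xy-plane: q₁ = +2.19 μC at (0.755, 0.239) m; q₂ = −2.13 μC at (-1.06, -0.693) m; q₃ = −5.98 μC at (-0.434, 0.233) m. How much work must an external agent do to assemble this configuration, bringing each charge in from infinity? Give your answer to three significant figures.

-0.0171 J

The assembly work is the sum of pairwise potential energies, U = Σ_{i<j} kqᵢqⱼ/rᵢⱼ.
Pair separations: r₁₂ = 2.04 m, r₁₃ = 1.19 m, r₂₃ = 1.12 m.
U = (-0.0206) + (-0.0990) + (0.102) = -0.0171 J.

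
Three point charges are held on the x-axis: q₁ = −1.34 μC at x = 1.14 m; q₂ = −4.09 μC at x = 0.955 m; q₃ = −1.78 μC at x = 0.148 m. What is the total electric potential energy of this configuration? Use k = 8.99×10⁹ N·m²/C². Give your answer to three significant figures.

The assembly work is the sum of pairwise potential energies, U = Σ_{i<j} kqᵢqⱼ/rᵢⱼ.
Pair separations: r₁₂ = 0.185 m, r₁₃ = 0.992 m, r₂₃ = 0.807 m.
U = (0.266) + (0.0216) + (0.0811) = 0.369 J.

0.369 J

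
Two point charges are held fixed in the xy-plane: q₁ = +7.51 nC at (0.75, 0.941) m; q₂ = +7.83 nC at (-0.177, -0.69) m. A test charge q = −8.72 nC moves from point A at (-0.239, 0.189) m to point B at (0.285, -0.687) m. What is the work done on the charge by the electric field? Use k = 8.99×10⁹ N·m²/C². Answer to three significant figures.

5.06×10⁻⁷ J

The work done by the electric force is W_field = −ΔU = −q(V_B − V_A) = q(V_A − V_B).
At A: distances to the source charges are 1.24 m, 0.881 m; V_A = Σ kqᵢ/rᵢ = 134 V.
At B: distances to the source charges are 1.69 m, 0.462 m; V_B = Σ kqᵢ/rᵢ = 192 V.
ΔV = V_B − V_A = 58.0 V.
W_field = −qΔV = −(-8.72×10⁻⁹ C)(58.0 V) = 5.06×10⁻⁷ J.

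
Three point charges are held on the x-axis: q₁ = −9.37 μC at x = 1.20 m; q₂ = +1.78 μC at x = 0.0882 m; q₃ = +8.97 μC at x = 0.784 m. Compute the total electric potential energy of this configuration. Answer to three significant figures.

-1.74 J

The work to assemble the configuration equals its total potential energy, U = Σ kqᵢqⱼ/rᵢⱼ over all pairs.
Pair separations: r₁₂ = 1.11 m, r₁₃ = 0.416 m, r₂₃ = 0.696 m.
U = (-0.135) + (-1.82) + (0.206) = -1.74 J.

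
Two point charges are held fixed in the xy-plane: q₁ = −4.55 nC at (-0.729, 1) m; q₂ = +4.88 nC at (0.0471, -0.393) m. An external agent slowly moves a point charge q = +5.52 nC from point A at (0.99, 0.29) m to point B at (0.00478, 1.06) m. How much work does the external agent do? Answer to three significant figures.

For quasistatic motion the external work equals the change in potential energy: W_ext = qΔV = q(V_B − V_A).
At A: distances to the source charges are 1.86 m, 1.16 m; V_A = Σ kqᵢ/rᵢ = 15.7 V.
At B: distances to the source charges are 0.736 m, 1.45 m; V_B = Σ kqᵢ/rᵢ = -25.4 V.
ΔV = V_B − V_A = -41.1 V.
W_ext = qΔV = (5.52×10⁻⁹ C)(-41.1 V) = -2.27×10⁻⁷ J.

-2.27×10⁻⁷ J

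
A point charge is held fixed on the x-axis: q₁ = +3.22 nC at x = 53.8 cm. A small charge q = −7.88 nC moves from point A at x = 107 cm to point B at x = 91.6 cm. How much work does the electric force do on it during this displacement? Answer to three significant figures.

1.75×10⁻⁷ J

The work done by the electric force is W_field = −ΔU = −q(V_B − V_A) = q(V_A − V_B).
At A: distance to the source charge is 0.532 m; V_A = kq₁/r = 54.4 V.
At B: distance to the source charge is 0.378 m; V_B = kq₁/r = 76.6 V.
ΔV = V_B − V_A = 22.2 V.
W_field = −qΔV = −(-7.88×10⁻⁹ C)(22.2 V) = 1.75×10⁻⁷ J.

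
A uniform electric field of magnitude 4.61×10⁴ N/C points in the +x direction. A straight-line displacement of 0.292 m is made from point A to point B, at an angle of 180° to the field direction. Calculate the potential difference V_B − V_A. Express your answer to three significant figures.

1.35×10⁴ V

Only the component of displacement along E changes the potential: ΔV = −E·d·cosθ.
ΔV = −(4.61×10⁴ V/m)(0.292 m)cos180° = 1.35×10⁴ V.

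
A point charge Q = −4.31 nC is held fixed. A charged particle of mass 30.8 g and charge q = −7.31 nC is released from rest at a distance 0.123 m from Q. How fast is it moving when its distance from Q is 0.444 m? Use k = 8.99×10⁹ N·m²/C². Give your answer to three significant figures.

Only the electrostatic force acts, so mechanical energy is conserved: ½mv² = U₁ − U₂ = kQq(1/r₁ − 1/r₂).
U₁ − U₂ = (8.99×10⁹ N·m²/C²)(-4.31×10⁻⁹ C)(-7.31×10⁻⁹ C)(1/0.123 − 1/0.444) = 1.66×10⁻⁶ J.
v = √(2·1.66×10⁻⁶/0.0308) = 0.0104 m/s.

0.0104 m/s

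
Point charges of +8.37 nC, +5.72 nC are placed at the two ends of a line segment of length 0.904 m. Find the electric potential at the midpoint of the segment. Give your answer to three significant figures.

280 V

The total potential is the scalar sum of each charge's contribution, V = Σ kqᵢ/rᵢ.
Each charge is 0.452 m from the midpoint.
V = k[(8.37×10⁻⁹)/(0.452) + (5.72×10⁻⁹)/(0.452)] = 280 V.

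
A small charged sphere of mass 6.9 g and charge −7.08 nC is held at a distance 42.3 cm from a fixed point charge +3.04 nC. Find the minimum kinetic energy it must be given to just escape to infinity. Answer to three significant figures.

To just escape, total mechanical energy must reach zero at infinity: ½mv²_min + U = 0, so ½mv²_min = −U = |kQq|/r.
|U| = |kQq|/r = (8.99×10⁹ N·m²/C²)(3.04×10⁻⁹)(7.08×10⁻⁹)/(0.423) = 4.57×10⁻⁷ J.

4.57×10⁻⁷ J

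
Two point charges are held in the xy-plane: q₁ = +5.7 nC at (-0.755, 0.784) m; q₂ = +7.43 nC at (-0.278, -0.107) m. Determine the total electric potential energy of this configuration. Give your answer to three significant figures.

3.77×10⁻⁷ J

The work to assemble the configuration equals its total potential energy, U = Σ kqᵢqⱼ/rᵢⱼ over all pairs.
Pair separations: r₁₂ = 1.01 m.
U = (3.77×10⁻⁷) = 3.77×10⁻⁷ J.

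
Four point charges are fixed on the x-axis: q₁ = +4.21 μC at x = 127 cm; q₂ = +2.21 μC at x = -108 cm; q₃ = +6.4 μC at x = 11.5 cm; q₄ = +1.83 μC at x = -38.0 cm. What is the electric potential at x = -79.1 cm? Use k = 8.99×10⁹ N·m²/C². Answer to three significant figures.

1.91×10⁵ V

Electric potential is a scalar, so the contributions from each charge add algebraically: V = Σ kqᵢ/rᵢ.
Distances from the field point to each charge: r₁ = 2.06 m, r₂ = 0.289 m, r₃ = 0.906 m, r₄ = 0.411 m.
V = k[(4.21×10⁻⁶)/(2.06) + (2.21×10⁻⁶)/(0.289) + (6.40×10⁻⁶)/(0.906) + (1.83×10⁻⁶)/(0.411)] = 1.91×10⁵ V.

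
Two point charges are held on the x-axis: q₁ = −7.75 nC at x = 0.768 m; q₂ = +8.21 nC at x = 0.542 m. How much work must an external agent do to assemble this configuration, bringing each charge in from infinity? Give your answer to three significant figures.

The assembly work is the sum of pairwise potential energies, U = Σ_{i<j} kqᵢqⱼ/rᵢⱼ.
Pair separations: r₁₂ = 0.226 m.
U = (-2.53×10⁻⁶) = -2.53×10⁻⁶ J.

-2.53×10⁻⁶ J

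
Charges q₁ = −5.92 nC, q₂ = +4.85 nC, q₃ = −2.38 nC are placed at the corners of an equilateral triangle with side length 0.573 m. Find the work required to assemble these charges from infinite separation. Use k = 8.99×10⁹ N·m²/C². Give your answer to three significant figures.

The assembly work is the sum of pairwise potential energies, U = Σ_{i<j} kqᵢqⱼ/rᵢⱼ.
All three pair separations equal the side length, 0.573 m.
U = (-4.50×10⁻⁷) + (2.21×10⁻⁷) + (-1.81×10⁻⁷) = -4.11×10⁻⁷ J.

-4.11×10⁻⁷ J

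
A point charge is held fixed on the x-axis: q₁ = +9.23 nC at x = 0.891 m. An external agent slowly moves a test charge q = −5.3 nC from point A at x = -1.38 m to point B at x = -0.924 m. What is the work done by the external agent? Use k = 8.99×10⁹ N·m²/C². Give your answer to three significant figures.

-4.87×10⁻⁸ J

For quasistatic motion the external work equals the change in potential energy: W_ext = qΔV = q(V_B − V_A).
At A: distance to the source charge is 2.27 m; V_A = kq₁/r = 36.5 V.
At B: distance to the source charge is 1.81 m; V_B = kq₁/r = 45.7 V.
ΔV = V_B − V_A = 9.18 V.
W_ext = qΔV = (-5.30×10⁻⁹ C)(9.18 V) = -4.87×10⁻⁸ J.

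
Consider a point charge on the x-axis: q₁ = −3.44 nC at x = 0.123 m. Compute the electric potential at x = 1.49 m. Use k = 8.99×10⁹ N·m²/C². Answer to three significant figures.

-22.6 V

Electric potential is a scalar, so the contributions from each charge add algebraically: V = Σ kqᵢ/rᵢ.
V = k[(-3.44×10⁻⁹)/(1.37)] = -22.6 V.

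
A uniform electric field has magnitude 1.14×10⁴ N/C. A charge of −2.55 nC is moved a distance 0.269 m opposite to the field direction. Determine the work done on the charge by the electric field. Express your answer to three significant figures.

7.82×10⁻⁶ J

The potential change for a displacement 0.269 m opposite to the field direction is ΔV = +Ed = 3070 V.
W_field = −qΔV = 7.82×10⁻⁶ J.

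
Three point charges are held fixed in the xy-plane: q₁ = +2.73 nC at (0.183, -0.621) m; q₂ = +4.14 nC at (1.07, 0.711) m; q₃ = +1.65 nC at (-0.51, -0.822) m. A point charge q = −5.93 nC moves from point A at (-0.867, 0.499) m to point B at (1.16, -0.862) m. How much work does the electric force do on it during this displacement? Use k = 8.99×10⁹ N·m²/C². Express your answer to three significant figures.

6.50×10⁻⁸ J

The work done by the electric force is W_field = −ΔU = −q(V_B − V_A) = q(V_A − V_B).
At A: distances to the source charges are 1.54 m, 1.95 m, 1.37 m; V_A = Σ kqᵢ/rᵢ = 45.9 V.
At B: distances to the source charges are 1.01 m, 1.58 m, 1.67 m; V_B = Σ kqᵢ/rᵢ = 56.9 V.
ΔV = V_B − V_A = 11.0 V.
W_field = −qΔV = −(-5.93×10⁻⁹ C)(11.0 V) = 6.50×10⁻⁸ J.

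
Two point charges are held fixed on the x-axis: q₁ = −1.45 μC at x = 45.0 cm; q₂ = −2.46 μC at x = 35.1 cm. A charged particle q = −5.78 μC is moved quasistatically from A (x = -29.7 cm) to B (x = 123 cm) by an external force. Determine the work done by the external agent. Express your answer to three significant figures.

For quasistatic motion the external work equals the change in potential energy: W_ext = qΔV = q(V_B − V_A).
At A: distances to the source charges are 0.747 m, 0.648 m; V_A = Σ kqᵢ/rᵢ = -5.16×10⁴ V.
At B: distances to the source charges are 0.780 m, 0.879 m; V_B = Σ kqᵢ/rᵢ = -4.19×10⁴ V.
ΔV = V_B − V_A = 9710 V.
W_ext = qΔV = (-5.78×10⁻⁶ C)(9710 V) = -0.0561 J.

-0.0561 J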